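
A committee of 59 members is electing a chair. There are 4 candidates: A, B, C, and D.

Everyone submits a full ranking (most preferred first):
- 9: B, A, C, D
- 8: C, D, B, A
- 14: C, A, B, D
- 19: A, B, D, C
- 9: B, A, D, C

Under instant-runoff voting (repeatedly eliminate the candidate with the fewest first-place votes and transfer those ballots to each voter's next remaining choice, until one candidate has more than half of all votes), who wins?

A

Round 1: A 19, B 18, C 22, D 0. D eliminated.
Round 2: A 19, B 18, C 22. B eliminated.
Round 3: A 37, C 22. A has a majority (≥30).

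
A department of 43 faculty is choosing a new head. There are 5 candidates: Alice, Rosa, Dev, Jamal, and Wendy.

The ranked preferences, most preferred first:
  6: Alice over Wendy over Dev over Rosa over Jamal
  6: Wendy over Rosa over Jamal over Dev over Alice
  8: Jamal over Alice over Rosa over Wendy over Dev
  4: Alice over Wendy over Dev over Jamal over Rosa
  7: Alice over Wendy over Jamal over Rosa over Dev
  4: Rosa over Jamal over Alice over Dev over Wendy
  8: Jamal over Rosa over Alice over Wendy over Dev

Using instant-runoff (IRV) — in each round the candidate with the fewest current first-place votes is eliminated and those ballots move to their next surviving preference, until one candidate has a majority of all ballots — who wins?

Jamal

Round 1: Alice 17, Rosa 4, Dev 0, Jamal 16, Wendy 6. Dev eliminated.
Round 2: Alice 17, Rosa 4, Jamal 16, Wendy 6. Rosa eliminated.
Round 3: Alice 17, Jamal 20, Wendy 6. Wendy eliminated.
Round 4: Alice 17, Jamal 26. Jamal has a majority (≥22).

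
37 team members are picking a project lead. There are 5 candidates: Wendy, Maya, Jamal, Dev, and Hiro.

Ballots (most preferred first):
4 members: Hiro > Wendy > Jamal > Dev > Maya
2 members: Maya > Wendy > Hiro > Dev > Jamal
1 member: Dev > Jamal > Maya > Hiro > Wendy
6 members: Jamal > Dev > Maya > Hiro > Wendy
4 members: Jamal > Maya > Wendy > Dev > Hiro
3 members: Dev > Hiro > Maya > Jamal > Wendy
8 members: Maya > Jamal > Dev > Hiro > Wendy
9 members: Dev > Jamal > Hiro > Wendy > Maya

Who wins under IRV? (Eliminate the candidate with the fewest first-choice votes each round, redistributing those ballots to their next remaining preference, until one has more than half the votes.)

Round 1: Wendy 0, Maya 10, Jamal 10, Dev 13, Hiro 4. Wendy eliminated.
Round 2: Maya 10, Jamal 10, Dev 13, Hiro 4. Hiro eliminated.
Round 3: Maya 10, Jamal 14, Dev 13. Maya eliminated.
Round 4: Jamal 22, Dev 15. Jamal has a majority (≥19).

Jamal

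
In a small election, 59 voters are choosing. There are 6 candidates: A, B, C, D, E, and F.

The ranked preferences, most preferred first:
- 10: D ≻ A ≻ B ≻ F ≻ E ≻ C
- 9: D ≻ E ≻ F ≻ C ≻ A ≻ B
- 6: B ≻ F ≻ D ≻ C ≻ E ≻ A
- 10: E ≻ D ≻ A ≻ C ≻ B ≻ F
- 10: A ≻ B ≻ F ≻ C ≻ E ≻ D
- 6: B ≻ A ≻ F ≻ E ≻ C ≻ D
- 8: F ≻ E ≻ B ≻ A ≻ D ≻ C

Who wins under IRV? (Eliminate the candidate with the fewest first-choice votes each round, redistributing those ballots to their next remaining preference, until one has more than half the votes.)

Round 1: A 10, B 12, C 0, D 19, E 10, F 8. C eliminated.
Round 2: A 10, B 12, D 19, E 10, F 8. F eliminated.
Round 3: A 10, B 12, D 19, E 18. A eliminated.
Round 4: B 22, D 19, E 18. E eliminated.
Round 5: B 30, D 29. B has a majority (≥30).

B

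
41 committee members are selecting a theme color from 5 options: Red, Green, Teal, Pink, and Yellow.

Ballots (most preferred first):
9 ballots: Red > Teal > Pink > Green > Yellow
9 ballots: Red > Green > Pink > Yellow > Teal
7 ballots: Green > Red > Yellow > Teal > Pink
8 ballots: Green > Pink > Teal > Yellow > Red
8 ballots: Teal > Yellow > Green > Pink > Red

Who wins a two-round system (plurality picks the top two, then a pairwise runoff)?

Round 1 first-place votes: Red 18, Green 15, Teal 8, Pink 0, Yellow 0. Red and Green advance.
Runoff: Red is ranked above Green on 18 ballots, Green above Red on 23.

Green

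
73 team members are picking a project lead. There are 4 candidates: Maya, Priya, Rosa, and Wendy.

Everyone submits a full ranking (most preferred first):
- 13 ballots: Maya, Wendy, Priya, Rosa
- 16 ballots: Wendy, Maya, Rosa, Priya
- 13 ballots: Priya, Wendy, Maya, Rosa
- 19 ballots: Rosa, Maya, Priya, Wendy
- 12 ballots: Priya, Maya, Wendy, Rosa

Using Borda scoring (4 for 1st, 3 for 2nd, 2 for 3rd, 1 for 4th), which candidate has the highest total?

Maya: 13×4 + 16×3 + 13×2 + 19×3 + 12×3 = 219
Priya: 13×2 + 16×1 + 13×4 + 19×2 + 12×4 = 180
Rosa: 13×1 + 16×2 + 13×1 + 19×4 + 12×1 = 146
Wendy: 13×3 + 16×4 + 13×3 + 19×1 + 12×2 = 185

Maya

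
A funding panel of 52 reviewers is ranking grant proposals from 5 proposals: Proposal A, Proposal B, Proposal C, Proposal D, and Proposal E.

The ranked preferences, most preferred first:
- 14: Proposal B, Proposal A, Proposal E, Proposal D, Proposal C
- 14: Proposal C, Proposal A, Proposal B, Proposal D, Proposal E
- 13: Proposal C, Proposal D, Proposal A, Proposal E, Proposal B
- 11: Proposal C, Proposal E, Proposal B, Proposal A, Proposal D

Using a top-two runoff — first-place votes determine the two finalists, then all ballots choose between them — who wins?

Round 1 first-place votes: Proposal A 0, Proposal B 14, Proposal C 38, Proposal D 0, Proposal E 0. Proposal C and Proposal B advance.
Runoff: Proposal C is ranked above Proposal B on 38 ballots, Proposal B above Proposal C on 14.

Proposal C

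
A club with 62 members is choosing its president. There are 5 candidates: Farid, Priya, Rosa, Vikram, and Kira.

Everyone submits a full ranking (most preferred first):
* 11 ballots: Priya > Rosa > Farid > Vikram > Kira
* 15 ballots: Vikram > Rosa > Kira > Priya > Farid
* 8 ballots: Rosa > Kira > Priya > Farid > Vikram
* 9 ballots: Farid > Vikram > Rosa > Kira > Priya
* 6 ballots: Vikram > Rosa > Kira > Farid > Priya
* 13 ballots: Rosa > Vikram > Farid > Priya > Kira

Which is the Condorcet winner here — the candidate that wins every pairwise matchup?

Rosa vs Farid: 53–9
Rosa vs Priya: 51–11
Rosa vs Vikram: 32–30
Rosa vs Kira: 62–0
Rosa beats every other candidate.

Rosa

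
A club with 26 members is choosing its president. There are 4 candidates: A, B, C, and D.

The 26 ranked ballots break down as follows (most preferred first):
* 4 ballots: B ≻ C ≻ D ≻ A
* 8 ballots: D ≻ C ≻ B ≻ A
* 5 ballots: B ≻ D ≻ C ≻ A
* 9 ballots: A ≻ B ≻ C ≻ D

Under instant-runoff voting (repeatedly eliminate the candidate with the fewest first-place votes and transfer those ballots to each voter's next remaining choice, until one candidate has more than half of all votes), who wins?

Round 1: A 9, B 9, C 0, D 8. C eliminated.
Round 2: A 9, B 9, D 8. D eliminated.
Round 3: A 9, B 17. B has a majority (≥14).

B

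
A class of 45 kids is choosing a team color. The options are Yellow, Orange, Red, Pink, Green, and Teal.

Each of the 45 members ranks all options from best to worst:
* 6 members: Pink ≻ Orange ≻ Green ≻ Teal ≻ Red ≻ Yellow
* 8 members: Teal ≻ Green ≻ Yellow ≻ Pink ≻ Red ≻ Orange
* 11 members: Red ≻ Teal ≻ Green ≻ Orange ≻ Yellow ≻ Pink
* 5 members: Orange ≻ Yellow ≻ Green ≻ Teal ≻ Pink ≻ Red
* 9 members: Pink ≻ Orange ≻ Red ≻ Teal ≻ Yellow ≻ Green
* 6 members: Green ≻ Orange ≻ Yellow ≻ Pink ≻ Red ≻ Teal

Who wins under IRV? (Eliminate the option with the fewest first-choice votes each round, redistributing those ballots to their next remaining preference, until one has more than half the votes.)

Green

Round 1: Yellow 0, Orange 5, Red 11, Pink 15, Green 6, Teal 8. Yellow eliminated.
Round 2: Orange 5, Red 11, Pink 15, Green 6, Teal 8. Orange eliminated.
Round 3: Red 11, Pink 15, Green 11, Teal 8. Teal eliminated.
Round 4: Red 11, Pink 15, Green 19. Red eliminated.
Round 5: Pink 15, Green 30. Green has a majority (≥23).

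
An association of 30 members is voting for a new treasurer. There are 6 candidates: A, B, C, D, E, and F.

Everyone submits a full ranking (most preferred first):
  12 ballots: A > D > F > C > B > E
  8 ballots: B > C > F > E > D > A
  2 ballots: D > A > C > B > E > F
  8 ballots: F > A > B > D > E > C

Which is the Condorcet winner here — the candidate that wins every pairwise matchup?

F vs A: 16–14
F vs B: 20–10
F vs C: 20–10
F vs D: 16–14
F vs E: 28–2
F beats every other candidate.

F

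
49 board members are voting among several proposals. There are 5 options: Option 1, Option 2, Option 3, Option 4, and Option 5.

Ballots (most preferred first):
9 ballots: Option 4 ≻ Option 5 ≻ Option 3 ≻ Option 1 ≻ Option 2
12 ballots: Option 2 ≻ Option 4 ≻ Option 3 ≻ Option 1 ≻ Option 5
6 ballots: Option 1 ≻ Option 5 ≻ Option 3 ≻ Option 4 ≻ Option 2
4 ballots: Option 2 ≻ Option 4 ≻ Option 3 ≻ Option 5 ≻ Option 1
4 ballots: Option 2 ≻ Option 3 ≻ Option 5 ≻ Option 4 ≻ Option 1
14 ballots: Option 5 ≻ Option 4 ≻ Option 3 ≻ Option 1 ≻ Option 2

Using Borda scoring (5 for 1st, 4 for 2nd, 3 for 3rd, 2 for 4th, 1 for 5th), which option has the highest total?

Option 1: 9×2 + 12×2 + 6×5 + 4×1 + 4×1 + 14×2 = 108
Option 2: 9×1 + 12×5 + 6×1 + 4×5 + 4×5 + 14×1 = 129
Option 3: 9×3 + 12×3 + 6×3 + 4×3 + 4×4 + 14×3 = 151
Option 4: 9×5 + 12×4 + 6×2 + 4×4 + 4×2 + 14×4 = 185
Option 5: 9×4 + 12×1 + 6×4 + 4×2 + 4×3 + 14×5 = 162

Option 4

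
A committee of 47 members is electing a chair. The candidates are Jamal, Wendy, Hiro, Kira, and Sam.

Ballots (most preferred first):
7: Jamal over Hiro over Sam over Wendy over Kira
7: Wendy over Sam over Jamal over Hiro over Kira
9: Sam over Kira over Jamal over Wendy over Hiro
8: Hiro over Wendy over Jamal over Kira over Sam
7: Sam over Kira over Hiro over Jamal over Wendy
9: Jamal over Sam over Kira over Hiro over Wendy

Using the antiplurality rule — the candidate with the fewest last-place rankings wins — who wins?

Last-place votes: Jamal 0, Wendy 16, Hiro 9, Kira 14, Sam 8.

Jamal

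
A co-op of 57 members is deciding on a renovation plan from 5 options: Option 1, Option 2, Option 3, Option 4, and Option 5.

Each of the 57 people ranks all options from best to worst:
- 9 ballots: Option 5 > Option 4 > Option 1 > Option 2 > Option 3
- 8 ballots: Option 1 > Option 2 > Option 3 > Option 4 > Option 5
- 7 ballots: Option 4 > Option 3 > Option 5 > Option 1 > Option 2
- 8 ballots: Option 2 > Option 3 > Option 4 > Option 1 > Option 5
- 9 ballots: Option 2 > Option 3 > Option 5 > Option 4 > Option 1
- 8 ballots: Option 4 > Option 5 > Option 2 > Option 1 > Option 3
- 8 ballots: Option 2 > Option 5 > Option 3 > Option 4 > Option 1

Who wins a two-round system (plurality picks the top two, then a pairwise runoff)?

Round 1 first-place votes: Option 1 8, Option 2 25, Option 3 0, Option 4 15, Option 5 9. Option 2 and Option 4 advance.
Runoff: Option 2 is ranked above Option 4 on 33 ballots, Option 4 above Option 2 on 24.

Option 2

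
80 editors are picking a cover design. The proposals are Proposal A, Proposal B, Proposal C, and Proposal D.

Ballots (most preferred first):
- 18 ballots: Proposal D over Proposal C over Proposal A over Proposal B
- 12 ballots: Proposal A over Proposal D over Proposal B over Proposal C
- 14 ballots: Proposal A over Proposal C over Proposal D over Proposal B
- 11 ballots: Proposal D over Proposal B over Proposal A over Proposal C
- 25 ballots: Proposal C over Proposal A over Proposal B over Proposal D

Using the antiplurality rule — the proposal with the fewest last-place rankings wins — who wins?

Last-place votes: Proposal A 0, Proposal B 32, Proposal C 23, Proposal D 25.

Proposal A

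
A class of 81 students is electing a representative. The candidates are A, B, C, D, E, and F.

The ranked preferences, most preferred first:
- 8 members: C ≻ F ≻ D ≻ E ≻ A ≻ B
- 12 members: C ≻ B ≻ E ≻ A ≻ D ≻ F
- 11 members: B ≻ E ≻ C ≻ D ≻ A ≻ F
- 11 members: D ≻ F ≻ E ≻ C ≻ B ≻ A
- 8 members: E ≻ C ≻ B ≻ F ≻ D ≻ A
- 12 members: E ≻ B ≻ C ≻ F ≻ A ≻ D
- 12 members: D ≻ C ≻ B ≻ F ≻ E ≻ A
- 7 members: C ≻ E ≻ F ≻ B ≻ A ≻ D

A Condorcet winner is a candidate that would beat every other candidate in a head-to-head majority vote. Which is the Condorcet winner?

E vs A: 81–0
E vs B: 46–35
E vs C: 42–39
E vs D: 50–31
E vs F: 50–31
E beats every other candidate.

E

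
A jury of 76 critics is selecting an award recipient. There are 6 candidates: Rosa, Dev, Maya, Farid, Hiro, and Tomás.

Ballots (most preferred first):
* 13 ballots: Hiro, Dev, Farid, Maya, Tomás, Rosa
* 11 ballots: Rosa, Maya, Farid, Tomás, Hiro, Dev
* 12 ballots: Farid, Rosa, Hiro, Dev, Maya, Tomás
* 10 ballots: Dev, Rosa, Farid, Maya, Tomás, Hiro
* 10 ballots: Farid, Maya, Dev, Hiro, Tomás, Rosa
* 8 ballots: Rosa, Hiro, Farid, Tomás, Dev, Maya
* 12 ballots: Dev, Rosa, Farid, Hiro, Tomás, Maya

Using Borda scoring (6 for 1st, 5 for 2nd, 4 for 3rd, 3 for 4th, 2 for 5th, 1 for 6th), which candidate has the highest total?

Rosa: 13×1 + 11×6 + 12×5 + 10×5 + 10×1 + 8×6 + 12×5 = 307
Dev: 13×5 + 11×1 + 12×3 + 10×6 + 10×4 + 8×2 + 12×6 = 300
Maya: 13×3 + 11×5 + 12×2 + 10×3 + 10×5 + 8×1 + 12×1 = 218
Farid: 13×4 + 11×4 + 12×6 + 10×4 + 10×6 + 8×4 + 12×4 = 348
Hiro: 13×6 + 11×2 + 12×4 + 10×1 + 10×3 + 8×5 + 12×3 = 264
Tomás: 13×2 + 11×3 + 12×1 + 10×2 + 10×2 + 8×3 + 12×2 = 159

Farid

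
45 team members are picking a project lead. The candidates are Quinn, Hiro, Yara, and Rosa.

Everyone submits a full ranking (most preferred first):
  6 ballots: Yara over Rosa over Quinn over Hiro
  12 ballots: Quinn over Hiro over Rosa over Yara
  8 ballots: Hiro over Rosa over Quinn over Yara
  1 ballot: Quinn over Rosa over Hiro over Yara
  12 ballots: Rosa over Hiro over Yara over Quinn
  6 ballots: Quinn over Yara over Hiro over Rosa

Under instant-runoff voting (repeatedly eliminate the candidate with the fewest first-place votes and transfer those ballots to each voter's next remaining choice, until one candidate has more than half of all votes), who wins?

Round 1: Quinn 19, Hiro 8, Yara 6, Rosa 12. Yara eliminated.
Round 2: Quinn 19, Hiro 8, Rosa 18. Hiro eliminated.
Round 3: Quinn 19, Rosa 26. Rosa has a majority (≥23).

Rosa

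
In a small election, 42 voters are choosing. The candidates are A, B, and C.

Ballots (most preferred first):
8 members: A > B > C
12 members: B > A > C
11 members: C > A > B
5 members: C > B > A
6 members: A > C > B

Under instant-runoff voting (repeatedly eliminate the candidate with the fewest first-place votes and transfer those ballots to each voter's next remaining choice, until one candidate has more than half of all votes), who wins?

Round 1: A 14, B 12, C 16. B eliminated.
Round 2: A 26, C 16. A has a majority (≥22).

A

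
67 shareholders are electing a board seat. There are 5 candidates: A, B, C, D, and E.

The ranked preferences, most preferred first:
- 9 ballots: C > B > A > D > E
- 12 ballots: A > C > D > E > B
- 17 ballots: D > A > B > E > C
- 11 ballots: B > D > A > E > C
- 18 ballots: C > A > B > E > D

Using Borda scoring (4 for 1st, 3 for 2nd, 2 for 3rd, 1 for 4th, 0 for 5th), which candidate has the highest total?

A

A: 9×2 + 12×4 + 17×3 + 11×2 + 18×3 = 193
B: 9×3 + 12×0 + 17×2 + 11×4 + 18×2 = 141
C: 9×4 + 12×3 + 17×0 + 11×0 + 18×4 = 144
D: 9×1 + 12×2 + 17×4 + 11×3 + 18×0 = 134
E: 9×0 + 12×1 + 17×1 + 11×1 + 18×1 = 58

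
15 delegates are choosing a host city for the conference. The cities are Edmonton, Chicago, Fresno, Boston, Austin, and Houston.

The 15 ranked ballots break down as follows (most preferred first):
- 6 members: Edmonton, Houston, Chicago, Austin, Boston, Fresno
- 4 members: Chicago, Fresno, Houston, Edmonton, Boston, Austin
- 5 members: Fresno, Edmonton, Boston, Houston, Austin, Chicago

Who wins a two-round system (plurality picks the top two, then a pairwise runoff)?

Round 1 first-place votes: Edmonton 6, Chicago 4, Fresno 5, Boston 0, Austin 0, Houston 0. Edmonton and Fresno advance.
Runoff: Edmonton is ranked above Fresno on 6 ballots, Fresno above Edmonton on 9.

Fresno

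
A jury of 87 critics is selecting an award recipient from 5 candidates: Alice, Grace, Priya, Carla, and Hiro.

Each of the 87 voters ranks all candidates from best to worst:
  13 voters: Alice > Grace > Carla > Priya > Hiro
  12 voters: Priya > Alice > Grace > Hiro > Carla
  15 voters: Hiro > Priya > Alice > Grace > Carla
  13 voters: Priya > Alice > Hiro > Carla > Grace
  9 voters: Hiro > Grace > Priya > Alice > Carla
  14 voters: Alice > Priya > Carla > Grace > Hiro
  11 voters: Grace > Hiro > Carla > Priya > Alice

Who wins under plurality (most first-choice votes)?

Alice

First-place votes: Alice 27, Grace 11, Priya 25, Carla 0, Hiro 24.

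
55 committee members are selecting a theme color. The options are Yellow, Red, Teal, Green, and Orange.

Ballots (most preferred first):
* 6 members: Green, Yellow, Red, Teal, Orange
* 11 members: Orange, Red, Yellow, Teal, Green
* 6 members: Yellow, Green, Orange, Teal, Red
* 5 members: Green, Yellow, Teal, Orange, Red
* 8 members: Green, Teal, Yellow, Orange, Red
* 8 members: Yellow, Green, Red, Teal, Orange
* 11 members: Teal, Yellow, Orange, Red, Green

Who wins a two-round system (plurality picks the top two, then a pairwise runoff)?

Round 1 first-place votes: Yellow 14, Red 0, Teal 11, Green 19, Orange 11. Green and Yellow advance.
Runoff: Green is ranked above Yellow on 19 ballots, Yellow above Green on 36.

Yellow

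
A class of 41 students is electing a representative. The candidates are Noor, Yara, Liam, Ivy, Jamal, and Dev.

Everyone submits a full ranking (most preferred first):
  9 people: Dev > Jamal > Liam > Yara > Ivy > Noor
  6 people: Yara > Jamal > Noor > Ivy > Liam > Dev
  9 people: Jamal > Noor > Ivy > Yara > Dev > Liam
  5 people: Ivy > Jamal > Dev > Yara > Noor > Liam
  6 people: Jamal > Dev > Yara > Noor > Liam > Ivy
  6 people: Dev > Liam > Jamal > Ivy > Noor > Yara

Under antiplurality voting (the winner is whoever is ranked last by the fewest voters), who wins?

Jamal

Last-place votes: Noor 9, Yara 6, Liam 14, Ivy 6, Jamal 0, Dev 6.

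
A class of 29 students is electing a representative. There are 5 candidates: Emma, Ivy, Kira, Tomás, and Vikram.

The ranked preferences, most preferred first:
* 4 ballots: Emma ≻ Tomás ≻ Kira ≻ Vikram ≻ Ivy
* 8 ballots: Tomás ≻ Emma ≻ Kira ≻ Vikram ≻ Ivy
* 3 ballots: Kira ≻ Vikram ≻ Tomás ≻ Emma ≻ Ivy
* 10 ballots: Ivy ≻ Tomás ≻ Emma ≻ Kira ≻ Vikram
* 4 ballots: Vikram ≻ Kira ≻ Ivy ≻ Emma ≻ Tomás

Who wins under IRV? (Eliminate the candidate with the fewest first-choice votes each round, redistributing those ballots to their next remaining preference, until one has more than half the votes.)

Tomás

Round 1: Emma 4, Ivy 10, Kira 3, Tomás 8, Vikram 4. Kira eliminated.
Round 2: Emma 4, Ivy 10, Tomás 8, Vikram 7. Emma eliminated.
Round 3: Ivy 10, Tomás 12, Vikram 7. Vikram eliminated.
Round 4: Ivy 14, Tomás 15. Tomás has a majority (≥15).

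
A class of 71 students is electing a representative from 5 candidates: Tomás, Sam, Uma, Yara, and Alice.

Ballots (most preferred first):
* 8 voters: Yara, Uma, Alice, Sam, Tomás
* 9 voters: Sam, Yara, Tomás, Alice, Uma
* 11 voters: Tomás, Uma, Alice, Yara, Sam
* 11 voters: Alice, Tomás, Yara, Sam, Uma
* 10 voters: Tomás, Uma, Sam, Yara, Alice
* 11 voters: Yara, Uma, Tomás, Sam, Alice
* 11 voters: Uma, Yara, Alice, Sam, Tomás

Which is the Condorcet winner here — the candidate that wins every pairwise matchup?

Yara vs Tomás: 39–32
Yara vs Sam: 52–19
Yara vs Uma: 39–32
Yara vs Alice: 49–22
Yara beats every other candidate.

Yara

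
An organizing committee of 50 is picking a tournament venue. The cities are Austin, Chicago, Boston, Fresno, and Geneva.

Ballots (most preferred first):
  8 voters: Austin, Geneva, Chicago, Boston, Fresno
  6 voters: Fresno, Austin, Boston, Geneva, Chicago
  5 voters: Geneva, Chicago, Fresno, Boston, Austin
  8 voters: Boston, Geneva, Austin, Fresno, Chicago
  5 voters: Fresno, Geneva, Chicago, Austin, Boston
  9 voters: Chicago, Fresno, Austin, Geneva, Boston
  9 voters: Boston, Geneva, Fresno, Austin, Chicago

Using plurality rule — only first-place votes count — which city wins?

First-place votes: Austin 8, Chicago 9, Boston 17, Fresno 11, Geneva 5.

Boston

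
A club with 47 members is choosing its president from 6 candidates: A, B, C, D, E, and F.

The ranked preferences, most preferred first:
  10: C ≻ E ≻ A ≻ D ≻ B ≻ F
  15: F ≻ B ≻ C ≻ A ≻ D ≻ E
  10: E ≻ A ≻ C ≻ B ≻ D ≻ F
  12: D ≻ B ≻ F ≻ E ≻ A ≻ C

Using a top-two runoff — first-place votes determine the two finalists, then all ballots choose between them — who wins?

Round 1 first-place votes: A 0, B 0, C 10, D 12, E 10, F 15. F and D advance.
Runoff: F is ranked above D on 15 ballots, D above F on 32.

D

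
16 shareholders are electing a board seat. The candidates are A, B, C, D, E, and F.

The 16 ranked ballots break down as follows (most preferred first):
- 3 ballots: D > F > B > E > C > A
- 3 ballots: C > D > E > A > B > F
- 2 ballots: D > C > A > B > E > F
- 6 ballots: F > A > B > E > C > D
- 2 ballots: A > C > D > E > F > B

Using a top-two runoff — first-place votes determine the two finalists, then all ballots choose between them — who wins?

Round 1 first-place votes: A 2, B 0, C 3, D 5, E 0, F 6. F and D advance.
Runoff: F is ranked above D on 6 ballots, D above F on 10.

D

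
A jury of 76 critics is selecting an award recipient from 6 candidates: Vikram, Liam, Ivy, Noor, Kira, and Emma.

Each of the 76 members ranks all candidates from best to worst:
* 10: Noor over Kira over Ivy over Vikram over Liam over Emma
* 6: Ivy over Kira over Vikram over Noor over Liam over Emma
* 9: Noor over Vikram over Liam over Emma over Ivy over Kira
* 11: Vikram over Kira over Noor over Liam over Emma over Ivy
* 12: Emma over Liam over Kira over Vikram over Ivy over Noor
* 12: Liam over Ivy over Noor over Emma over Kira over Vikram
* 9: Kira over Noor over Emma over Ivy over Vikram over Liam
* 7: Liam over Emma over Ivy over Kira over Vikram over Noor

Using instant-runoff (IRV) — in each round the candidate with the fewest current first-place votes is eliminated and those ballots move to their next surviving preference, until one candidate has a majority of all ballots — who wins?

Round 1: Vikram 11, Liam 19, Ivy 6, Noor 19, Kira 9, Emma 12. Ivy eliminated.
Round 2: Vikram 11, Liam 19, Noor 19, Kira 15, Emma 12. Vikram eliminated.
Round 3: Liam 19, Noor 19, Kira 26, Emma 12. Emma eliminated.
Round 4: Liam 31, Noor 19, Kira 26. Noor eliminated.
Round 5: Liam 40, Kira 36. Liam has a majority (≥39).

Liam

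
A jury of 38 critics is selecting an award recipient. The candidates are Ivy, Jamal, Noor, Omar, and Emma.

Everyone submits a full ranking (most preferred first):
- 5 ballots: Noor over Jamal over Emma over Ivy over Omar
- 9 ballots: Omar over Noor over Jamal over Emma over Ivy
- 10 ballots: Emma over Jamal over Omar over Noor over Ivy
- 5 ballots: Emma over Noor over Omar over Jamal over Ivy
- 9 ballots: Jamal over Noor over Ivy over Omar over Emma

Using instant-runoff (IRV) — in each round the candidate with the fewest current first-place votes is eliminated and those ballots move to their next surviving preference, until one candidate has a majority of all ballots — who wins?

Round 1: Ivy 0, Jamal 9, Noor 5, Omar 9, Emma 15. Ivy eliminated.
Round 2: Jamal 9, Noor 5, Omar 9, Emma 15. Noor eliminated.
Round 3: Jamal 14, Omar 9, Emma 15. Omar eliminated.
Round 4: Jamal 23, Emma 15. Jamal has a majority (≥20).

Jamal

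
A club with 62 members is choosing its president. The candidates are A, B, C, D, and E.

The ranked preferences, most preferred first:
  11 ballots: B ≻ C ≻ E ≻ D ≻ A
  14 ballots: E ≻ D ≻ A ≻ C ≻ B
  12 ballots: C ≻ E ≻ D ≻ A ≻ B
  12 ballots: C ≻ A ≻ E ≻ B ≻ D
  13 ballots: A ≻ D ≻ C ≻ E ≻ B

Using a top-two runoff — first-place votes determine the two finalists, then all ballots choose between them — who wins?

Round 1 first-place votes: A 13, B 11, C 24, D 0, E 14. C and E advance.
Runoff: C is ranked above E on 48 ballots, E above C on 14.

C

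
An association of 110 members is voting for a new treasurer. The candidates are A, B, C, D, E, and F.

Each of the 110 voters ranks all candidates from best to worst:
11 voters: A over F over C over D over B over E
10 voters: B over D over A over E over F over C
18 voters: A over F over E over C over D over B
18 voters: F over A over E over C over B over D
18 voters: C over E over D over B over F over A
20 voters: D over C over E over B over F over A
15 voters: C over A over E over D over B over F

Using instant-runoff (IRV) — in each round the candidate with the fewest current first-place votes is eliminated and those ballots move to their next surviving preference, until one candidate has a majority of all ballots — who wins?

A

Round 1: A 29, B 10, C 33, D 20, E 0, F 18. E eliminated.
Round 2: A 29, B 10, C 33, D 20, F 18. B eliminated.
Round 3: A 29, C 33, D 30, F 18. F eliminated.
Round 4: A 47, C 33, D 30. D eliminated.
Round 5: A 57, C 53. A has a majority (≥56).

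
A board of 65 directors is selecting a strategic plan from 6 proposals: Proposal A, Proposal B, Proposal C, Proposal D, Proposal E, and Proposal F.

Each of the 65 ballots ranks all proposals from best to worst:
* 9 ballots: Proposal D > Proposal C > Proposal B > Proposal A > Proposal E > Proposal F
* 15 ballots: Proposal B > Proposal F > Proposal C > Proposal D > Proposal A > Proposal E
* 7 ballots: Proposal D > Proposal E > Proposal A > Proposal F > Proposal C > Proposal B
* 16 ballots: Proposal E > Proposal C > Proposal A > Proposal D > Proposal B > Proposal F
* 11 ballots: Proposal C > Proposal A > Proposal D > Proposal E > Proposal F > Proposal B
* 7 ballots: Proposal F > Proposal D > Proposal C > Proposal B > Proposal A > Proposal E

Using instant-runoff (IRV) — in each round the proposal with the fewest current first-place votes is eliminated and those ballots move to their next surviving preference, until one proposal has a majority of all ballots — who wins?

Round 1: Proposal A 0, Proposal B 15, Proposal C 11, Proposal D 16, Proposal E 16, Proposal F 7. Proposal A eliminated.
Round 2: Proposal B 15, Proposal C 11, Proposal D 16, Proposal E 16, Proposal F 7. Proposal F eliminated.
Round 3: Proposal B 15, Proposal C 11, Proposal D 23, Proposal E 16. Proposal C eliminated.
Round 4: Proposal B 15, Proposal D 34, Proposal E 16. Proposal D has a majority (≥33).

Proposal D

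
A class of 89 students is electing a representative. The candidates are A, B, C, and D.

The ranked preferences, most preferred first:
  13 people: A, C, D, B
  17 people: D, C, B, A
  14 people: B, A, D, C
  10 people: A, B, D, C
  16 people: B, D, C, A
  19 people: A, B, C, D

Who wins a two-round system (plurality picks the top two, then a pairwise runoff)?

Round 1 first-place votes: A 42, B 30, C 0, D 17. A and B advance.
Runoff: A is ranked above B on 42 ballots, B above A on 47.

B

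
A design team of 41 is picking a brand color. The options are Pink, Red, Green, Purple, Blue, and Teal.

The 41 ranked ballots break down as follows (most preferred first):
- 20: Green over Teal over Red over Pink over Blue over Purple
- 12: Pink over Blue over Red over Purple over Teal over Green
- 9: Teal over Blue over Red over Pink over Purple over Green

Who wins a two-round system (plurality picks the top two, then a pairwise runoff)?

Round 1 first-place votes: Pink 12, Red 0, Green 20, Purple 0, Blue 0, Teal 9. Green and Pink advance.
Runoff: Green is ranked above Pink on 20 ballots, Pink above Green on 21.

Pink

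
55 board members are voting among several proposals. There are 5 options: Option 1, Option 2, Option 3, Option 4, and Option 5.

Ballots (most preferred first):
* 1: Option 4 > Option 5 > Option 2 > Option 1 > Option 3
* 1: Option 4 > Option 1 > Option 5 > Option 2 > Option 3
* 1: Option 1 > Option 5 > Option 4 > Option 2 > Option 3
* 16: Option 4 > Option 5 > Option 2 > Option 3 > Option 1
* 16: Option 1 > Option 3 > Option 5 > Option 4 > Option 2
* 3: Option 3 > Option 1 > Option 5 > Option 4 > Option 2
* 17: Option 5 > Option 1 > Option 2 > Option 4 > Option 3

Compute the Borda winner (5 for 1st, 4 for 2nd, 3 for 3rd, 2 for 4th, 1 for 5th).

Option 1: 1×2 + 1×4 + 1×5 + 16×1 + 16×5 + 3×4 + 17×4 = 187
Option 2: 1×3 + 1×2 + 1×2 + 16×3 + 16×1 + 3×1 + 17×3 = 125
Option 3: 1×1 + 1×1 + 1×1 + 16×2 + 16×4 + 3×5 + 17×1 = 131
Option 4: 1×5 + 1×5 + 1×3 + 16×5 + 16×2 + 3×2 + 17×2 = 165
Option 5: 1×4 + 1×3 + 1×4 + 16×4 + 16×3 + 3×3 + 17×5 = 217

Option 5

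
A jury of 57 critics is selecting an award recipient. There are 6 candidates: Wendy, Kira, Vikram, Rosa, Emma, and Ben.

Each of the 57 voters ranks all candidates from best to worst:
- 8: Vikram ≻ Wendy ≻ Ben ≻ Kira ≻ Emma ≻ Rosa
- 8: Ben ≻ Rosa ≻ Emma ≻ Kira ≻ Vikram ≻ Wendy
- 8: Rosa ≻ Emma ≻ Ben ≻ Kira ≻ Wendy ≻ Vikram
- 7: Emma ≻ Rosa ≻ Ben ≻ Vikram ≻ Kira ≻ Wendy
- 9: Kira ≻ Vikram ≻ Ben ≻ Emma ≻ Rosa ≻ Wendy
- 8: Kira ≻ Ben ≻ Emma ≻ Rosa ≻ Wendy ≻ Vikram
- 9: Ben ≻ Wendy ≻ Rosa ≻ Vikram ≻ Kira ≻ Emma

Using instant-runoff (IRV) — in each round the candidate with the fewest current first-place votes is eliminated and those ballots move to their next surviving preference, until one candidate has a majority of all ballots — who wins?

Round 1: Wendy 0, Kira 17, Vikram 8, Rosa 8, Emma 7, Ben 17. Wendy eliminated.
Round 2: Kira 17, Vikram 8, Rosa 8, Emma 7, Ben 17. Emma eliminated.
Round 3: Kira 17, Vikram 8, Rosa 15, Ben 17. Vikram eliminated.
Round 4: Kira 17, Rosa 15, Ben 25. Rosa eliminated.
Round 5: Kira 17, Ben 40. Ben has a majority (≥29).

Ben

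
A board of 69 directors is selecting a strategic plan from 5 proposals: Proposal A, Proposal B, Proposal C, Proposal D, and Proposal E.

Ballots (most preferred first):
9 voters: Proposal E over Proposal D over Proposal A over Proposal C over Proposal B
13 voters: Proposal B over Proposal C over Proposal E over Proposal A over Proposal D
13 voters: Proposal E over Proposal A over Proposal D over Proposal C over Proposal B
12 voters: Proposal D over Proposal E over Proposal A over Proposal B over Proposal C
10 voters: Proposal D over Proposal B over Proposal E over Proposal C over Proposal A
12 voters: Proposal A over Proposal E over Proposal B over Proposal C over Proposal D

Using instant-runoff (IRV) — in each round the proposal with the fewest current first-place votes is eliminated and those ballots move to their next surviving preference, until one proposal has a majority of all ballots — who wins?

Proposal E

Round 1: Proposal A 12, Proposal B 13, Proposal C 0, Proposal D 22, Proposal E 22. Proposal C eliminated.
Round 2: Proposal A 12, Proposal B 13, Proposal D 22, Proposal E 22. Proposal A eliminated.
Round 3: Proposal B 13, Proposal D 22, Proposal E 34. Proposal B eliminated.
Round 4: Proposal D 22, Proposal E 47. Proposal E has a majority (≥35).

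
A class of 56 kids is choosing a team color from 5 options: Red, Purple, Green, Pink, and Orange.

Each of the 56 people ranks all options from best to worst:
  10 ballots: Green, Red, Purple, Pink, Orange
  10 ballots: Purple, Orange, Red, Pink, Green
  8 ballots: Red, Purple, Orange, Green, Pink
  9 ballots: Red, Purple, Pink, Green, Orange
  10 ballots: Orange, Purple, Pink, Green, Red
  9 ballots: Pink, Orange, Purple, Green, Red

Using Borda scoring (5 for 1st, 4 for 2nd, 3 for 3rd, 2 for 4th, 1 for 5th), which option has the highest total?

Red: 10×4 + 10×3 + 8×5 + 9×5 + 10×1 + 9×1 = 174
Purple: 10×3 + 10×5 + 8×4 + 9×4 + 10×4 + 9×3 = 215
Green: 10×5 + 10×1 + 8×2 + 9×2 + 10×2 + 9×2 = 132
Pink: 10×2 + 10×2 + 8×1 + 9×3 + 10×3 + 9×5 = 150
Orange: 10×1 + 10×4 + 8×3 + 9×1 + 10×5 + 9×4 = 169

Purple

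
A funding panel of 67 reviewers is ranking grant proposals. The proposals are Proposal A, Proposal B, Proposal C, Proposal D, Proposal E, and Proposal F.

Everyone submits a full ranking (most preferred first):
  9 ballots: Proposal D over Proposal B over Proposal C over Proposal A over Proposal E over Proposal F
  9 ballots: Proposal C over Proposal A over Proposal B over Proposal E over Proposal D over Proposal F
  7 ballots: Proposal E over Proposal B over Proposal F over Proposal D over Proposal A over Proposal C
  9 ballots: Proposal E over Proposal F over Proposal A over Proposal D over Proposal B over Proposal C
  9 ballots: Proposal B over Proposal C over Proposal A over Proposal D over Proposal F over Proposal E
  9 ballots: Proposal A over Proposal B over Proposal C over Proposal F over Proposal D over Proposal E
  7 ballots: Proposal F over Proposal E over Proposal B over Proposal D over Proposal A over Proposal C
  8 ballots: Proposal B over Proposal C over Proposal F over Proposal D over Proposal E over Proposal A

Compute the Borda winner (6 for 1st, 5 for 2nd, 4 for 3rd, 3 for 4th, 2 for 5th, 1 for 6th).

Proposal B

Proposal A: 9×3 + 9×5 + 7×2 + 9×4 + 9×4 + 9×6 + 7×2 + 8×1 = 234
Proposal B: 9×5 + 9×4 + 7×5 + 9×2 + 9×6 + 9×5 + 7×4 + 8×6 = 309
Proposal C: 9×4 + 9×6 + 7×1 + 9×1 + 9×5 + 9×4 + 7×1 + 8×5 = 234
Proposal D: 9×6 + 9×2 + 7×3 + 9×3 + 9×3 + 9×2 + 7×3 + 8×3 = 210
Proposal E: 9×2 + 9×3 + 7×6 + 9×6 + 9×1 + 9×1 + 7×5 + 8×2 = 210
Proposal F: 9×1 + 9×1 + 7×4 + 9×5 + 9×2 + 9×3 + 7×6 + 8×4 = 210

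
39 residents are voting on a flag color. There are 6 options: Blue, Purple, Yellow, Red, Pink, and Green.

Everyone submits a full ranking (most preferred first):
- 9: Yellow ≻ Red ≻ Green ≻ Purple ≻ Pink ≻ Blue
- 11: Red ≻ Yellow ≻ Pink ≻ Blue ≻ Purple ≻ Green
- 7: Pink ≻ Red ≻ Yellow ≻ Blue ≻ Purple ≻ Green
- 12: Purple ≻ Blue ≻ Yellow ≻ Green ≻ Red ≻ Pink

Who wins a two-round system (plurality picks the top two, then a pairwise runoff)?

Round 1 first-place votes: Blue 0, Purple 12, Yellow 9, Red 11, Pink 7, Green 0. Purple and Red advance.
Runoff: Purple is ranked above Red on 12 ballots, Red above Purple on 27.

Red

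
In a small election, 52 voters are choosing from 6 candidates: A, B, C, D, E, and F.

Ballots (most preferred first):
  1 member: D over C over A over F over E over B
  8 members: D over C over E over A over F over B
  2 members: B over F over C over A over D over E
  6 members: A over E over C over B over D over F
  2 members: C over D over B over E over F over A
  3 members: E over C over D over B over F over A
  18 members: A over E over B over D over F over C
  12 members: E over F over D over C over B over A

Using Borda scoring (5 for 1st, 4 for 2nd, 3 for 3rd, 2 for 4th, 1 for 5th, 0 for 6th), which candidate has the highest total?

E

A: 1×3 + 8×2 + 2×2 + 6×5 + 2×0 + 3×0 + 18×5 + 12×0 = 143
B: 1×0 + 8×0 + 2×5 + 6×2 + 2×3 + 3×2 + 18×3 + 12×1 = 100
C: 1×4 + 8×4 + 2×3 + 6×3 + 2×5 + 3×4 + 18×0 + 12×2 = 106
D: 1×5 + 8×5 + 2×1 + 6×1 + 2×4 + 3×3 + 18×2 + 12×3 = 142
E: 1×1 + 8×3 + 2×0 + 6×4 + 2×2 + 3×5 + 18×4 + 12×5 = 200
F: 1×2 + 8×1 + 2×4 + 6×0 + 2×1 + 3×1 + 18×1 + 12×4 = 89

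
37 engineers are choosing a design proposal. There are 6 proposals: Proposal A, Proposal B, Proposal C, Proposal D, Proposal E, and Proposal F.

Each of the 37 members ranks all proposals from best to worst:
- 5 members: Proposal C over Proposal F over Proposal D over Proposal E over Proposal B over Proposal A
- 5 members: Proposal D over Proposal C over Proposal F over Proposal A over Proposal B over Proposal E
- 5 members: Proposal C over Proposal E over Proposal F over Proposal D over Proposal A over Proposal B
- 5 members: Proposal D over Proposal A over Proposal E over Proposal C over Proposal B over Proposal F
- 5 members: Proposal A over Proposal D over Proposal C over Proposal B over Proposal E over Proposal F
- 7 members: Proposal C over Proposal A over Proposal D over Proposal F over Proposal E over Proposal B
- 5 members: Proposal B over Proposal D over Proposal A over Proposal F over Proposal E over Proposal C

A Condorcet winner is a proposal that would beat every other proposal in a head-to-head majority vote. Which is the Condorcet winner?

Proposal D vs Proposal A: 25–12
Proposal D vs Proposal B: 32–5
Proposal D vs Proposal C: 20–17
Proposal D vs Proposal E: 32–5
Proposal D vs Proposal F: 27–10
Proposal D beats every other proposal.

Proposal D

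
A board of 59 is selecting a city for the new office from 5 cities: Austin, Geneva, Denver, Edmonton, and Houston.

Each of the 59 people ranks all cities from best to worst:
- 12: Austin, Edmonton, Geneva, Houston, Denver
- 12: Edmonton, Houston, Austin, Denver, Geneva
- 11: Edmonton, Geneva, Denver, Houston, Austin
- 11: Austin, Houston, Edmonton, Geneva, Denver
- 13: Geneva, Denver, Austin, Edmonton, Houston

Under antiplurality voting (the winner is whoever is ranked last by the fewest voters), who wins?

Edmonton

Last-place votes: Austin 11, Geneva 12, Denver 23, Edmonton 0, Houston 13.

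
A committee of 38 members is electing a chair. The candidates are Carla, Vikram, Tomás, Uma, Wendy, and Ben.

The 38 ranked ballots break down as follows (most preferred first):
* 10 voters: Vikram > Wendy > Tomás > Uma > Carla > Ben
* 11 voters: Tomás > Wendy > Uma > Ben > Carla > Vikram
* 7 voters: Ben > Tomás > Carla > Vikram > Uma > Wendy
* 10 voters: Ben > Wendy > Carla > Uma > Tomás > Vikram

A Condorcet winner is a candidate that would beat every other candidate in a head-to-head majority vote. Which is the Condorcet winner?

Wendy vs Carla: 31–7
Wendy vs Vikram: 21–17
Wendy vs Tomás: 20–18
Wendy vs Uma: 31–7
Wendy vs Ben: 21–17
Wendy beats every other candidate.

Wendy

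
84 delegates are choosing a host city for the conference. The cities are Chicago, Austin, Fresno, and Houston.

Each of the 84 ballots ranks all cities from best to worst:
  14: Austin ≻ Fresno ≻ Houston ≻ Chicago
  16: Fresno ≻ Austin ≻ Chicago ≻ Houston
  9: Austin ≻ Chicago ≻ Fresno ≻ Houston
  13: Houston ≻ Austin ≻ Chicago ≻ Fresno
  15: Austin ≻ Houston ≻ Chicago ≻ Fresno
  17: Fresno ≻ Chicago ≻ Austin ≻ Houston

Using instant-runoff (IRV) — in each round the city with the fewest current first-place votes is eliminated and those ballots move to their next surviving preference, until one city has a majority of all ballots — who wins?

Round 1: Chicago 0, Austin 38, Fresno 33, Houston 13. Chicago eliminated.
Round 2: Austin 38, Fresno 33, Houston 13. Houston eliminated.
Round 3: Austin 51, Fresno 33. Austin has a majority (≥43).

Austin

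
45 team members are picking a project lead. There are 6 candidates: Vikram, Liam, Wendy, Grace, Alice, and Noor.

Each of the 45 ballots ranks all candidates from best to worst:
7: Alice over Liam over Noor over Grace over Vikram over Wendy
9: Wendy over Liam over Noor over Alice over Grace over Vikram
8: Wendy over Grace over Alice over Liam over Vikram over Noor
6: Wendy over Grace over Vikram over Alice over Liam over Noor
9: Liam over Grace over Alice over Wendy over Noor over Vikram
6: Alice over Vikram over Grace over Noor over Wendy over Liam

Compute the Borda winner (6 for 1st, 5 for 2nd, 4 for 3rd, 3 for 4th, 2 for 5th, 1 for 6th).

Vikram: 7×2 + 9×1 + 8×2 + 6×4 + 9×1 + 6×5 = 102
Liam: 7×5 + 9×5 + 8×3 + 6×2 + 9×6 + 6×1 = 176
Wendy: 7×1 + 9×6 + 8×6 + 6×6 + 9×3 + 6×2 = 184
Grace: 7×3 + 9×2 + 8×5 + 6×5 + 9×5 + 6×4 = 178
Alice: 7×6 + 9×3 + 8×4 + 6×3 + 9×4 + 6×6 = 191
Noor: 7×4 + 9×4 + 8×1 + 6×1 + 9×2 + 6×3 = 114

Alice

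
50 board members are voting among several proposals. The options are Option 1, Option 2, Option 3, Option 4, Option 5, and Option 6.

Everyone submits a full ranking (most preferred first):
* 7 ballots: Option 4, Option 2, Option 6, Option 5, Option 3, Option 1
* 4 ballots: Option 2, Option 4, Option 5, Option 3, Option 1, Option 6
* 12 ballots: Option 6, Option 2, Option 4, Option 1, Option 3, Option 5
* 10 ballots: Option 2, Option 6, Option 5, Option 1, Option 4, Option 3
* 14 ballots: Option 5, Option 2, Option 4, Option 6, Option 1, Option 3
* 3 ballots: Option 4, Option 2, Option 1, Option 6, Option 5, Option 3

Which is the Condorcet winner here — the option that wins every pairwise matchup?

Option 2

Option 2 vs Option 1: 50–0
Option 2 vs Option 3: 50–0
Option 2 vs Option 4: 40–10
Option 2 vs Option 5: 36–14
Option 2 vs Option 6: 38–12
Option 2 beats every other option.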